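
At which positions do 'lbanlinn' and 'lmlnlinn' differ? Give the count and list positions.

Differing positions: 2, 3. Hamming distance = 2.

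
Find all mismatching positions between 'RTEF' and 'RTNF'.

Differing positions: 3. Hamming distance = 1.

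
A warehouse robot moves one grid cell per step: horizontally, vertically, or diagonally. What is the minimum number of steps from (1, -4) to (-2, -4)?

max(|x_i - y_i|) = max(|1 - (-2)|, |-4 - (-4)|) = max(3, 0) = 3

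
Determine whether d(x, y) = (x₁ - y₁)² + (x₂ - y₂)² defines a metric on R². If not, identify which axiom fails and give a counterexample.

No. The squared Euclidean distance fails the triangle inequality. Counterexample: x = (0, 0), y = (1, 2), z = (2, 4). d(x,z) = 2² + 4² = 20, but d(x,y) + d(y,z) = (1² + 2²) + (1² + 2²) = 5 + 5 = 10. Since 20 > 10, the triangle inequality is violated. (Note: √d, the ordinary Euclidean distance, IS a metric.)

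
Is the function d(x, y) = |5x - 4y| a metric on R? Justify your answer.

No. d fails symmetry: d(6, 7) = |5·6 - 4·7| = |2| = 2, but d(7, 6) = |5·7 - 4·6| = |11| = 11. Since 2 ≠ 11, d(x,y) ≠ d(y,x) in general.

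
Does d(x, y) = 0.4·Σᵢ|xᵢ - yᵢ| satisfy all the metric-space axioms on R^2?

Yes. The L1 (Manhattan) norm induces a metric on R^2, and multiplying a metric by a positive constant 0.4 > 0 preserves all four axioms: non-negativity (0.4·||x-y|| ≥ 0), identity (0.4·||x-y|| = 0 ⟺ ||x-y|| = 0 ⟺ x = y), symmetry (||x-y|| = ||y-x||), and the triangle inequality (0.4·||x-z|| ≤ 0.4·||x-y|| + 0.4·||y-z||). So d is a metric.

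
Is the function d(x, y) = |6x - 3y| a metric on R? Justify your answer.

No. d fails symmetry: d(3, 6) = |6·3 - 3·6| = |0| = 0, but d(6, 3) = |6·6 - 3·3| = |27| = 27. Since 0 ≠ 27, d(x,y) ≠ d(y,x) in general.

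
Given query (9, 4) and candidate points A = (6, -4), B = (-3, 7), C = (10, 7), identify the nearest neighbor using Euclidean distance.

Distances: d(A) ≈ 8.544, d(B) ≈ 12.3693, d(C) ≈ 3.1623. Nearest: C = (10, 7) with distance 3.1623.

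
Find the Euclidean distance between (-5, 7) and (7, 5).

√(Σ(x_i - y_i)²) = √((-5 - 7)² + (7 - 5)²)
= √((-12)² + 2²) = √(144 + 4) = √148 ≈ 12.1655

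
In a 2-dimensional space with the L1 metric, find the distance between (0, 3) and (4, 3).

Σ|x_i - y_i| = |0 - 4| + |3 - 3| = 4 + 0 = 4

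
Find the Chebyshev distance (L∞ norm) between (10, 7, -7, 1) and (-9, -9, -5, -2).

max(|x_i - y_i|) = max(|10 - (-9)|, |7 - (-9)|, |-7 - (-5)|, |1 - (-2)|) = max(19, 16, 2, 3) = 19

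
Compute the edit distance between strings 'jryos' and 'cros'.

Let D[i][j] be the edit distance between the first i characters of 'jryos' and the first j characters of 'cros', with D[i][0] = i, D[0][j] = j, and D[i][j] = D[i-1][j-1] if the characters match, else 1 + min(D[i-1][j], D[i][j-1], D[i-1][j-1]). Filling the table (rows: prefixes of 'jryos', columns: prefixes of 'cros'):
     ε  c  r  o  s
  ε  0  1  2  3  4
  j  1  1  2  3  4
  r  2  2  1  2  3
  y  3  3  2  2  3
  o  4  4  3  2  3
  s  5  5  4  3  2
The bottom-right entry gives D[5][4] = 2, so no sequence of fewer than 2 edits works. Backtracking through the table gives one optimal edit sequence (2 edits):
  jryos → cryos (sub j→c @1)
  cryos → cros (del y @3)
Edit distance = 2.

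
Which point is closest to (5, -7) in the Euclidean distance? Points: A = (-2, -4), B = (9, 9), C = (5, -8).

Distances: d(A) ≈ 7.6158, d(B) ≈ 16.4924, d(C) = 1. Nearest: C = (5, -8) with distance 1.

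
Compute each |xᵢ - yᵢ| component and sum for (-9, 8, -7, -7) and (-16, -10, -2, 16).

Σ|x_i - y_i| = |-9 - (-16)| + |8 - (-10)| + |-7 - (-2)| + |-7 - 16| = 7 + 18 + 5 + 23 = 53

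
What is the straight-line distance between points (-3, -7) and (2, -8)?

√(Σ(x_i - y_i)²) = √((-3 - 2)² + (-7 - (-8))²)
= √((-5)² + 1²) = √(25 + 1) = √26 ≈ 5.099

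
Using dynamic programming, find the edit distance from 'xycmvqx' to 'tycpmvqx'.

Let D[i][j] be the edit distance between the first i characters of 'xycmvqx' and the first j characters of 'tycpmvqx', with D[i][0] = i, D[0][j] = j, and D[i][j] = D[i-1][j-1] if the characters match, else 1 + min(D[i-1][j], D[i][j-1], D[i-1][j-1]). Filling the table (rows: prefixes of 'xycmvqx', columns: prefixes of 'tycpmvqx'):
     ε  t  y  c  p  m  v  q  x
  ε  0  1  2  3  4  5  6  7  8
  x  1  1  2  3  4  5  6  7  7
  y  2  2  1  2  3  4  5  6  7
  c  3  3  2  1  2  3  4  5  6
  m  4  4  3  2  2  2  3  4  5
  v  5  5  4  3  3  3  2  3  4
  q  6  6  5  4  4  4  3  2  3
  x  7  7  6  5  5  5  4  3  2
The bottom-right entry gives D[7][8] = 2, so no sequence of fewer than 2 edits works. Backtracking through the table gives one optimal edit sequence (2 edits):
  xycmvqx → tycmvqx (sub x→t @1)
  tycmvqx → tycpmvqx (ins p @4)
Edit distance = 2.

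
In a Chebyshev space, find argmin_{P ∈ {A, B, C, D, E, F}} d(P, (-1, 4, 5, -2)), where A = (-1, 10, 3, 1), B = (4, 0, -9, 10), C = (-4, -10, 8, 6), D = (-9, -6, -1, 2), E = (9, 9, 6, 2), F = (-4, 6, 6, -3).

Distances: d(A) = 6, d(B) = 14, d(C) = 14, d(D) = 10, d(E) = 10, d(F) = 3. Nearest: F = (-4, 6, 6, -3) with distance 3.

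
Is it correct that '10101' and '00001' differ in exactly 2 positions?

Differing positions: 1, 3. Hamming distance = 2, so the claim is true.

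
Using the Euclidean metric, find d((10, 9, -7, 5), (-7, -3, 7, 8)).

√(Σ(x_i - y_i)²) = √((10 - (-7))² + (9 - (-3))² + (-7 - 7)² + (5 - 8)²)
= √(17² + 12² + (-14)² + (-3)²) = √(289 + 144 + 196 + 9) = √638 ≈ 25.2587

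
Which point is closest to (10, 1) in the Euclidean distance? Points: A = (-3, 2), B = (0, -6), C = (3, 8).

Distances: d(A) ≈ 13.0384, d(B) ≈ 12.2066, d(C) ≈ 9.8995. Nearest: C = (3, 8) with distance 9.8995.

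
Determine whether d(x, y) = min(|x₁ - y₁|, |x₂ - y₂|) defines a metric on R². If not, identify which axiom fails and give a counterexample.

No. d fails identity of indiscernibles: take x = (2, 0) and y = (2, 8). Then d(x,y) = min(|2 - 2|, |0 - 8|) = min(0, 8) = 0, yet x ≠ y.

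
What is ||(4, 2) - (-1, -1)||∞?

max(|x_i - y_i|) = max(|4 - (-1)|, |2 - (-1)|) = max(5, 3) = 5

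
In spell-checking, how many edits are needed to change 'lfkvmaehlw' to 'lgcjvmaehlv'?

Let D[i][j] be the edit distance between the first i characters of 'lfkvmaehlw' and the first j characters of 'lgcjvmaehlv', with D[i][0] = i, D[0][j] = j, and D[i][j] = D[i-1][j-1] if the characters match, else 1 + min(D[i-1][j], D[i][j-1], D[i-1][j-1]). Filling the table (rows: prefixes of 'lfkvmaehlw', columns: prefixes of 'lgcjvmaehlv'):
     ε  l  g  c  j  v  m  a  e  h  l  v
  ε  0  1  2  3  4  5  6  7  8  9 10 11
  l  1  0  1  2  3  4  5  6  7  8  9 10
  f  2  1  1  2  3  4  5  6  7  8  9 10
  k  3  2  2  2  3  4  5  6  7  8  9 10
  v  4  3  3  3  3  3  4  5  6  7  8  9
  m  5  4  4  4  4  4  3  4  5  6  7  8
  a  6  5  5  5  5  5  4  3  4  5  6  7
  e  7  6  6  6  6  6  5  4  3  4  5  6
  h  8  7  7  7  7  7  6  5  4  3  4  5
  l  9  8  8  8  8  8  7  6  5  4  3  4
  w 10  9  9  9  9  9  8  7  6  5  4  4
The bottom-right entry gives D[10][11] = 4, so no sequence of fewer than 4 edits works. Backtracking through the table gives one optimal edit sequence (4 edits):
  lfkvmaehlw → lgfkvmaehlw (ins g @2)
  lgfkvmaehlw → lgckvmaehlw (sub f→c @3)
  lgckvmaehlw → lgcjvmaehlw (sub k→j @4)
  lgcjvmaehlw → lgcjvmaehlv (sub w→v @11)
Edit distance = 4.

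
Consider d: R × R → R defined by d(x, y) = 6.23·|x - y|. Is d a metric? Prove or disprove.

Yes. Since |x - y| is a metric on R and 6.23 > 0, the positive scalar multiple 6.23·|x - y| is also a metric: scaling by a positive constant preserves non-negativity, identity (d=0 ⟺ |x-y|=0 ⟺ x=y), symmetry, and the triangle inequality.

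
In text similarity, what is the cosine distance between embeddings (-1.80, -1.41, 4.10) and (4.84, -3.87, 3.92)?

With u = (-1.80, -1.41, 4.10), v = (4.84, -3.87, 3.92):
u·v = (-1.8)·4.84 + (-1.41)·(-3.87) + 4.1·3.92 = (-8.712) + 5.4567 + 16.072 = 12.8167.
|u| = √((-1.8)² + (-1.41)² + 4.1²) = √(3.24 + 1.9881 + 16.81) = √22.0381, |v| = √(4.84² + (-3.87)² + 3.92²) = √(23.4256 + 14.9769 + 15.3664) = √53.7689.
cos θ = (u·v)/(|u||v|) = 12.8167/(√22.0381·√53.7689) ≈ 0.3723
Cosine distance = 1 - cos θ ≈ 1 - 0.3723 = 0.6277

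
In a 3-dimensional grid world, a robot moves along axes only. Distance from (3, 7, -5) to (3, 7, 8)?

Σ|x_i - y_i| = |3 - 3| + |7 - 7| + |-5 - 8| = 0 + 0 + 13 = 13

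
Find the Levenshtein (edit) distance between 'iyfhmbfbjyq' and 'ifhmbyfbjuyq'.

Let D[i][j] be the edit distance between the first i characters of 'iyfhmbfbjyq' and the first j characters of 'ifhmbyfbjuyq', with D[i][0] = i, D[0][j] = j, and D[i][j] = D[i-1][j-1] if the characters match, else 1 + min(D[i-1][j], D[i][j-1], D[i-1][j-1]). Filling the table (rows: prefixes of 'iyfhmbfbjyq', columns: prefixes of 'ifhmbyfbjuyq'):
     ε  i  f  h  m  b  y  f  b  j  u  y  q
  ε  0  1  2  3  4  5  6  7  8  9 10 11 12
  i  1  0  1  2  3  4  5  6  7  8  9 10 11
  y  2  1  1  2  3  4  4  5  6  7  8  9 10
  f  3  2  1  2  3  4  5  4  5  6  7  8  9
  h  4  3  2  1  2  3  4  5  5  6  7  8  9
  m  5  4  3  2  1  2  3  4  5  6  7  8  9
  b  6  5  4  3  2  1  2  3  4  5  6  7  8
  f  7  6  5  4  3  2  2  2  3  4  5  6  7
  b  8  7  6  5  4  3  3  3  2  3  4  5  6
  j  9  8  7  6  5  4  4  4  3  2  3  4  5
  y 10  9  8  7  6  5  4  5  4  3  3  3  4
  q 11 10  9  8  7  6  5  5  5  4  4  4  3
The bottom-right entry gives D[11][12] = 3, so no sequence of fewer than 3 edits works. Backtracking through the table gives one optimal edit sequence (3 edits):
  iyfhmbfbjyq → ifhmbfbjyq (del y @2)
  ifhmbfbjyq → ifhmbyfbjyq (ins y @6)
  ifhmbyfbjyq → ifhmbyfbjuyq (ins u @10)
Edit distance = 3.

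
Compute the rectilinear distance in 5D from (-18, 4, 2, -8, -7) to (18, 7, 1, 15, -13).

Σ|x_i - y_i| = |-18 - 18| + |4 - 7| + |2 - 1| + |-8 - 15| + |-7 - (-13)| = 36 + 3 + 1 + 23 + 6 = 69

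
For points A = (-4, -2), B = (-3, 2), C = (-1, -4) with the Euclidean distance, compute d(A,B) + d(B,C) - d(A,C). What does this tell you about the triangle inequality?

d(A,B) = √(1² + 4²) = √17 ≈ 4.1231, d(B,C) = √(2² + 6²) = √40 ≈ 6.3246, d(A,C) = √(3² + 2²) = √13 ≈ 3.6056.
d(A,B) + d(B,C) - d(A,C) = 4.1231 + 6.3246 - 3.6056 = 10.4477 - 3.6056 = 6.8421 (to 4 decimal places). This is ≥ 0, so the triangle inequality holds for these points.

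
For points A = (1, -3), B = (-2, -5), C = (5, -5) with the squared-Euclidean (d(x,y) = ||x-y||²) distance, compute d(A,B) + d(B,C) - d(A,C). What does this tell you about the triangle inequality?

d(A,B) = 3² + 2² = 13, d(B,C) = 7² + 0² = 49, d(A,C) = 4² + 2² = 20.
d(A,B) + d(B,C) - d(A,C) = 13 + 49 - 20 = 62 - 20 = 42. This is ≥ 0, so the triangle inequality holds for these points.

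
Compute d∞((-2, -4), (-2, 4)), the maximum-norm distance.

max(|x_i - y_i|) = max(|-2 - (-2)|, |-4 - 4|) = max(0, 8) = 8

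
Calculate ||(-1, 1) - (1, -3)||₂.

√(Σ(x_i - y_i)²) = √((-1 - 1)² + (1 - (-3))²)
= √((-2)² + 4²) = √(4 + 16) = √20 ≈ 4.4721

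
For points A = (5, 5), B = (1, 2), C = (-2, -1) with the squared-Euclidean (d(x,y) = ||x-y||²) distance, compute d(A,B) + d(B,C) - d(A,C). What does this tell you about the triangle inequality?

d(A,B) = 4² + 3² = 25, d(B,C) = 3² + 3² = 18, d(A,C) = 7² + 6² = 85.
d(A,B) + d(B,C) - d(A,C) = 25 + 18 - 85 = 43 - 85 = -42. This is < 0, so the triangle inequality FAILS for these points (squared-Euclidean is not a metric).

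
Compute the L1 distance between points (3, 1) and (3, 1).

Σ|x_i - y_i| = |3 - 3| + |1 - 1| = 0 + 0 = 0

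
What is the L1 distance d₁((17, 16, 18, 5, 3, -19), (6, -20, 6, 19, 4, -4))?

Σ|x_i - y_i| = |17 - 6| + |16 - (-20)| + |18 - 6| + |5 - 19| + |3 - 4| + |-19 - (-4)| = 11 + 36 + 12 + 14 + 1 + 15 = 89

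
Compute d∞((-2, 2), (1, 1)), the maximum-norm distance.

max(|x_i - y_i|) = max(|-2 - 1|, |2 - 1|) = max(3, 1) = 3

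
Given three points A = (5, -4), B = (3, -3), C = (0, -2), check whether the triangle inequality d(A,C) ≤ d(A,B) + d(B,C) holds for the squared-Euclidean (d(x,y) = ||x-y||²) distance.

d(A,B) = 2² + 1² = 5, d(B,C) = 3² + 1² = 10, d(A,C) = 5² + 2² = 29.
d(A,C) = 29 > 5 + 10 = 15. Triangle inequality is VIOLATED. (Squared-Euclidean is not a metric — this is a counterexample.)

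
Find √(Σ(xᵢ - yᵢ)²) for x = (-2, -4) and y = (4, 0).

√(Σ(x_i - y_i)²) = √((-2 - 4)² + (-4 - 0)²)
= √((-6)² + (-4)²) = √(36 + 16) = √52 ≈ 7.2111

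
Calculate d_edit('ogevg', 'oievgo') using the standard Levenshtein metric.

Let D[i][j] be the edit distance between the first i characters of 'ogevg' and the first j characters of 'oievgo', with D[i][0] = i, D[0][j] = j, and D[i][j] = D[i-1][j-1] if the characters match, else 1 + min(D[i-1][j], D[i][j-1], D[i-1][j-1]). Filling the table (rows: prefixes of 'ogevg', columns: prefixes of 'oievgo'):
     ε  o  i  e  v  g  o
  ε  0  1  2  3  4  5  6
  o  1  0  1  2  3  4  5
  g  2  1  1  2  3  3  4
  e  3  2  2  1  2  3  4
  v  4  3  3  2  1  2  3
  g  5  4  4  3  2  1  2
The bottom-right entry gives D[5][6] = 2, so no sequence of fewer than 2 edits works. Backtracking through the table gives one optimal edit sequence (2 edits):
  ogevg → oievg (sub g→i @2)
  oievg → oievgo (ins o @6)
Edit distance = 2.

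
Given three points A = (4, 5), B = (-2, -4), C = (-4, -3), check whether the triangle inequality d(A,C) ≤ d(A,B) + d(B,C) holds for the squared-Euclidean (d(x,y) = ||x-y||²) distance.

d(A,B) = 6² + 9² = 117, d(B,C) = 2² + 1² = 5, d(A,C) = 8² + 8² = 128.
d(A,C) = 128 > 117 + 5 = 122. Triangle inequality is VIOLATED. (Squared-Euclidean is not a metric — this is a counterexample.)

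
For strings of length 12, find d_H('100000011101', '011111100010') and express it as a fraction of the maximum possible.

Differing positions: 1, 2, 3, 4, 5, 6, 7, 8, 9, 10, 11, 12. Hamming distance = 12. The maximum possible Hamming distance for length-12 strings is 12, so d_H/12 = 12/12 = 1.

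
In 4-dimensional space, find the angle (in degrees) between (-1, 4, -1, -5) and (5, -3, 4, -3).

With u = (-1, 4, -1, -5), v = (5, -3, 4, -3):
u·v = (-1)·5 + 4·(-3) + (-1)·4 + (-5)·(-3) = (-5) + (-12) + (-4) + 15 = -6.
|u| = √((-1)² + 4² + (-1)² + (-5)²) = √43, |v| = √(5² + (-3)² + 4² + (-3)²) = √59, so |u||v| = √(43·59) = √2537.
cos θ = (u·v)/(|u||v|) = -6/√2537 ≈ -0.119122
θ = arccos(-0.119122) ≈ 96.84°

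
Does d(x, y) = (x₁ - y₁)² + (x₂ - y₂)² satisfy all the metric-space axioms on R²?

No. The squared Euclidean distance fails the triangle inequality. Counterexample: x = (0, 0), y = (2, 2), z = (4, 4). d(x,z) = 4² + 4² = 32, but d(x,y) + d(y,z) = (2² + 2²) + (2² + 2²) = 8 + 8 = 16. Since 32 > 16, the triangle inequality is violated. (Note: √d, the ordinary Euclidean distance, IS a metric.)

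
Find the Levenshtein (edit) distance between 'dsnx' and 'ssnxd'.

Let D[i][j] be the edit distance between the first i characters of 'dsnx' and the first j characters of 'ssnxd', with D[i][0] = i, D[0][j] = j, and D[i][j] = D[i-1][j-1] if the characters match, else 1 + min(D[i-1][j], D[i][j-1], D[i-1][j-1]). Filling the table (rows: prefixes of 'dsnx', columns: prefixes of 'ssnxd'):
     ε  s  s  n  x  d
  ε  0  1  2  3  4  5
  d  1  1  2  3  4  4
  s  2  1  1  2  3  4
  n  3  2  2  1  2  3
  x  4  3  3  2  1  2
The bottom-right entry gives D[4][5] = 2, so no sequence of fewer than 2 edits works. Backtracking through the table gives one optimal edit sequence (2 edits):
  dsnx → ssnx (sub d→s @1)
  ssnx → ssnxd (ins d @5)
Edit distance = 2.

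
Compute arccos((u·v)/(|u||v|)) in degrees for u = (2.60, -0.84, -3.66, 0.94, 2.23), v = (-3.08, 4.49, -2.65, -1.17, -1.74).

With u = (2.60, -0.84, -3.66, 0.94, 2.23), v = (-3.08, 4.49, -2.65, -1.17, -1.74):
u·v = 2.6·(-3.08) + (-0.84)·4.49 + (-3.66)·(-2.65) + 0.94·(-1.17) + 2.23·(-1.74) = (-8.008) + (-3.7716) + 9.699 + (-1.0998) + (-3.8802) = -7.0606.
|u| = √(2.6² + (-0.84)² + (-3.66)² + 0.94² + 2.23²) = √(6.76 + 0.7056 + 13.3956 + 0.8836 + 4.9729) = √26.7177, |v| = √((-3.08)² + 4.49² + (-2.65)² + (-1.17)² + (-1.74)²) = √(9.4864 + 20.1601 + 7.0225 + 1.3689 + 3.0276) = √41.0655.
cos θ = (u·v)/(|u||v|) = -7.0606/(√26.7177·√41.0655) ≈ -0.213159
θ = arccos(-0.213159) ≈ 102.31°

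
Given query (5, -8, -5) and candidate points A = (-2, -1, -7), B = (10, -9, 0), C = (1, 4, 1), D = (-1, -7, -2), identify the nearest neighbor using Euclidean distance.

Distances: d(A) ≈ 10.0995, d(B) ≈ 7.1414, d(C) = 14, d(D) ≈ 6.7823. Nearest: D = (-1, -7, -2) with distance 6.7823.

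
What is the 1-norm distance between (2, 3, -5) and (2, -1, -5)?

Σ|x_i - y_i| = |2 - 2| + |3 - (-1)| + |-5 - (-5)| = 0 + 4 + 0 = 4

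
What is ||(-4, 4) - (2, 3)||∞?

max(|x_i - y_i|) = max(|-4 - 2|, |4 - 3|) = max(6, 1) = 6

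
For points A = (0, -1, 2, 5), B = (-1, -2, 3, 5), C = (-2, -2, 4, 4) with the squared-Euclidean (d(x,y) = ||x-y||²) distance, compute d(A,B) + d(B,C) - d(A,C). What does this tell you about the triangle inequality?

d(A,B) = 1² + 1² + 1² + 0² = 3, d(B,C) = 1² + 0² + 1² + 1² = 3, d(A,C) = 2² + 1² + 2² + 1² = 10.
d(A,B) + d(B,C) - d(A,C) = 3 + 3 - 10 = 6 - 10 = -4. This is < 0, so the triangle inequality FAILS for these points (squared-Euclidean is not a metric).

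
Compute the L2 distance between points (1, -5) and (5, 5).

(Σ|x_i - y_i|^2)^(1/2) = (|1 - 5|^2 + |-5 - 5|^2)^(1/2)
= (4^2 + 10^2)^(1/2) = (16 + 100)^(1/2) = (116)^(1/2) ≈ 10.7703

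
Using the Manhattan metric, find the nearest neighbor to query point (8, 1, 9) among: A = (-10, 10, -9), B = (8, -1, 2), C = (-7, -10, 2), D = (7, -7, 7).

Distances: d(A) = 45, d(B) = 9, d(C) = 33, d(D) = 11. Nearest: B = (8, -1, 2) with distance 9.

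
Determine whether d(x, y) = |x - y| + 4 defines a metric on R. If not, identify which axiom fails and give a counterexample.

No. d fails identity of indiscernibles (specifically d(x,x) = 0): d(-8, -8) = |-8 - (-8)| + 4 = 0 + 4 = 4 ≠ 0.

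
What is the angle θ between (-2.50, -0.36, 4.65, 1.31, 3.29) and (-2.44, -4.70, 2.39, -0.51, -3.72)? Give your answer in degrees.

With u = (-2.50, -0.36, 4.65, 1.31, 3.29), v = (-2.44, -4.70, 2.39, -0.51, -3.72):
u·v = (-2.5)·(-2.44) + (-0.36)·(-4.7) + 4.65·2.39 + 1.31·(-0.51) + 3.29·(-3.72) = 6.1 + 1.692 + 11.1135 + (-0.6681) + (-12.2388) = 5.9986.
|u| = √((-2.5)² + (-0.36)² + 4.65² + 1.31² + 3.29²) = √(6.25 + 0.1296 + 21.6225 + 1.7161 + 10.8241) = √40.5423, |v| = √((-2.44)² + (-4.7)² + 2.39² + (-0.51)² + (-3.72)²) = √(5.9536 + 22.09 + 5.7121 + 0.2601 + 13.8384) = √47.8542.
cos θ = (u·v)/(|u||v|) = 5.9986/(√40.5423·√47.8542) ≈ 0.136187
θ = arccos(0.136187) ≈ 82.17°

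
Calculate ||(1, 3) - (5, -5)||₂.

√(Σ(x_i - y_i)²) = √((1 - 5)² + (3 - (-5))²)
= √((-4)² + 8²) = √(16 + 64) = √80 ≈ 8.9443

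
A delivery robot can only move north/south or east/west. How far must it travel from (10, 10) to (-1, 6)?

Σ|x_i - y_i| = |10 - (-1)| + |10 - 6| = 11 + 4 = 15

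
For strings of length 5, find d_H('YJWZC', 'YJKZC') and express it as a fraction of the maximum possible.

Differing positions: 3. Hamming distance = 1. The maximum possible Hamming distance for length-5 strings is 5, so d_H/5 = 1/5 = 0.2.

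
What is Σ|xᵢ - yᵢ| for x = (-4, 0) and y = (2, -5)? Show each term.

Σ|x_i - y_i| = |-4 - 2| + |0 - (-5)| = 6 + 5 = 11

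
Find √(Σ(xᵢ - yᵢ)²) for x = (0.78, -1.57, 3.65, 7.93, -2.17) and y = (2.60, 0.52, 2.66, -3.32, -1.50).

√(Σ(x_i - y_i)²) = √((0.78 - 2.6)² + (-1.57 - 0.52)² + (3.65 - 2.66)² + (7.93 - (-3.32))² + (-2.17 - (-1.5))²)
= √((-1.82)² + (-2.09)² + 0.99² + 11.25² + (-0.67)²) = √(3.3124 + 4.3681 + 0.9801 + 126.5625 + 0.4489) = √135.672 ≈ 11.6478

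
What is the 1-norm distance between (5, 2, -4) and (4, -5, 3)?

Σ|x_i - y_i| = |5 - 4| + |2 - (-5)| + |-4 - 3| = 1 + 7 + 7 = 15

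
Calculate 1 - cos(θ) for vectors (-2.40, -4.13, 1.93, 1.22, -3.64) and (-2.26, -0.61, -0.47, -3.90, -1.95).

With u = (-2.40, -4.13, 1.93, 1.22, -3.64), v = (-2.26, -0.61, -0.47, -3.90, -1.95):
u·v = (-2.4)·(-2.26) + (-4.13)·(-0.61) + 1.93·(-0.47) + 1.22·(-3.9) + (-3.64)·(-1.95) = 5.424 + 2.5193 + (-0.9071) + (-4.758) + 7.098 = 9.3762.
|u| = √((-2.4)² + (-4.13)² + 1.93² + 1.22² + (-3.64)²) = √(5.76 + 17.0569 + 3.7249 + 1.4884 + 13.2496) = √41.2798, |v| = √((-2.26)² + (-0.61)² + (-0.47)² + (-3.9)² + (-1.95)²) = √(5.1076 + 0.3721 + 0.2209 + 15.21 + 3.8025) = √24.7131.
cos θ = (u·v)/(|u||v|) = 9.3762/(√41.2798·√24.7131) ≈ 0.2936
Cosine distance = 1 - cos θ ≈ 1 - 0.2936 = 0.7064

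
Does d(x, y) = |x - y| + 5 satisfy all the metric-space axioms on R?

No. d fails identity of indiscernibles (specifically d(x,x) = 0): d(6, 6) = |6 - 6| + 5 = 0 + 5 = 5 ≠ 0.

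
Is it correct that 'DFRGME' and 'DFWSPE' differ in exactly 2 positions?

Differing positions: 3, 4, 5. Hamming distance = 3, so the claim that d_H = 2 is false.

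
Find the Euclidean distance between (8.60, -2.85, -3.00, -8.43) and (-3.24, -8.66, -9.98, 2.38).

√(Σ(x_i - y_i)²) = √((8.6 - (-3.24))² + (-2.85 - (-8.66))² + (-3 - (-9.98))² + (-8.43 - 2.38)²)
= √(11.84² + 5.81² + 6.98² + (-10.81)²) = √(140.1856 + 33.7561 + 48.7204 + 116.8561) = √339.5182 ≈ 18.426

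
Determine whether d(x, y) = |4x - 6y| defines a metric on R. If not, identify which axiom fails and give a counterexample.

No. d fails symmetry: d(6, 7) = |4·6 - 6·7| = |-18| = 18, but d(7, 6) = |4·7 - 6·6| = |-8| = 8. Since 18 ≠ 8, d(x,y) ≠ d(y,x) in general.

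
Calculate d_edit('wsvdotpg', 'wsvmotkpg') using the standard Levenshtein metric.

Let D[i][j] be the edit distance between the first i characters of 'wsvdotpg' and the first j characters of 'wsvmotkpg', with D[i][0] = i, D[0][j] = j, and D[i][j] = D[i-1][j-1] if the characters match, else 1 + min(D[i-1][j], D[i][j-1], D[i-1][j-1]). Filling the table (rows: prefixes of 'wsvdotpg', columns: prefixes of 'wsvmotkpg'):
     ε  w  s  v  m  o  t  k  p  g
  ε  0  1  2  3  4  5  6  7  8  9
  w  1  0  1  2  3  4  5  6  7  8
  s  2  1  0  1  2  3  4  5  6  7
  v  3  2  1  0  1  2  3  4  5  6
  d  4  3  2  1  1  2  3  4  5  6
  o  5  4  3  2  2  1  2  3  4  5
  t  6  5  4  3  3  2  1  2  3  4
  p  7  6  5  4  4  3  2  2  2  3
  g  8  7  6  5  5  4  3  3  3  2
The bottom-right entry gives D[8][9] = 2, so no sequence of fewer than 2 edits works. Backtracking through the table gives one optimal edit sequence (2 edits):
  wsvdotpg → wsvmotpg (sub d→m @4)
  wsvmotpg → wsvmotkpg (ins k @7)
Edit distance = 2.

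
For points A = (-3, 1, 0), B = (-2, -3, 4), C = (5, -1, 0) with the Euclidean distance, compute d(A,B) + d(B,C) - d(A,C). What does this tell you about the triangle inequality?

d(A,B) = √(1² + 4² + 4²) = √33 ≈ 5.7446, d(B,C) = √(7² + 2² + 4²) = √69 ≈ 8.3066, d(A,C) = √(8² + 2² + 0²) = √68 ≈ 8.2462.
d(A,B) + d(B,C) - d(A,C) = 5.7446 + 8.3066 - 8.2462 = 14.0512 - 8.2462 = 5.805 (to 4 decimal places). This is ≥ 0, so the triangle inequality holds for these points.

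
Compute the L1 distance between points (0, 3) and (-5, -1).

Σ|x_i - y_i| = |0 - (-5)| + |3 - (-1)| = 5 + 4 = 9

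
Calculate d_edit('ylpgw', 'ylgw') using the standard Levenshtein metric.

Let D[i][j] be the edit distance between the first i characters of 'ylpgw' and the first j characters of 'ylgw', with D[i][0] = i, D[0][j] = j, and D[i][j] = D[i-1][j-1] if the characters match, else 1 + min(D[i-1][j], D[i][j-1], D[i-1][j-1]). Filling the table (rows: prefixes of 'ylpgw', columns: prefixes of 'ylgw'):
     ε  y  l  g  w
  ε  0  1  2  3  4
  y  1  0  1  2  3
  l  2  1  0  1  2
  p  3  2  1  1  2
  g  4  3  2  1  2
  w  5  4  3  2  1
The bottom-right entry gives D[5][4] = 1, so no sequence of fewer than 1 edit works. Backtracking through the table gives one optimal edit sequence (1 edit):
  ylpgw → ylgw (del p @3)
Edit distance = 1.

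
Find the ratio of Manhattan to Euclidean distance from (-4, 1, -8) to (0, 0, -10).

L1 = |-4 - 0| + |1 - 0| + |-8 - (-10)| = 4 + 1 + 2 = 7
L2 = √(4² + 1² + 2²) = √21 ≈ 4.5826
L1 ≥ L2 always (equality iff movement is along one axis); L1 > L2 here.
Ratio L1/L2 = 7/√21 ≈ 1.5275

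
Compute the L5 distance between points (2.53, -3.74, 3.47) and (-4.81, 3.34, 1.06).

(Σ|x_i - y_i|^5)^(1/5) = (|2.53 - (-4.81)|^5 + |-3.74 - 3.34|^5 + |3.47 - 1.06|^5)^(1/5)
= (7.34^5 + 7.08^5 + 2.41^5)^(1/5) ≈ (21304.9392 + 17789.6043 + 81.299)^(1/5) = (39175.8425)^(1/5) ≈ 8.2909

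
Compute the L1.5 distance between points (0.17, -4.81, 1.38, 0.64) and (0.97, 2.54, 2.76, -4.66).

(Σ|x_i - y_i|^1.5)^(1/1.5) = (|0.17 - 0.97|^1.5 + |-4.81 - 2.54|^1.5 + |1.38 - 2.76|^1.5 + |0.64 - (-4.66)|^1.5)^(1/1.5)
= (0.8^1.5 + 7.35^1.5 + 1.38^1.5 + 5.3^1.5)^(1/1.5) ≈ (0.7155 + 19.9265 + 1.6211 + 12.2015)^(1/1.5) = (34.4646)^(1/1.5) ≈ 10.5905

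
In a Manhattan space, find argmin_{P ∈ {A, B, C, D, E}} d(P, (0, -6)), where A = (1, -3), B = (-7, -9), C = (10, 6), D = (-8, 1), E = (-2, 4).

Distances: d(A) = 4, d(B) = 10, d(C) = 22, d(D) = 15, d(E) = 12. Nearest: A = (1, -3) with distance 4.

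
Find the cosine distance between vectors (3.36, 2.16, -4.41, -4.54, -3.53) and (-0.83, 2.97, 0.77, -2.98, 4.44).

With u = (3.36, 2.16, -4.41, -4.54, -3.53), v = (-0.83, 2.97, 0.77, -2.98, 4.44):
u·v = 3.36·(-0.83) + 2.16·2.97 + (-4.41)·0.77 + (-4.54)·(-2.98) + (-3.53)·4.44 = (-2.7888) + 6.4152 + (-3.3957) + 13.5292 + (-15.6732) = -1.9133.
|u| = √(3.36² + 2.16² + (-4.41)² + (-4.54)² + (-3.53)²) = √(11.2896 + 4.6656 + 19.4481 + 20.6116 + 12.4609) = √68.4758, |v| = √((-0.83)² + 2.97² + 0.77² + (-2.98)² + 4.44²) = √(0.6889 + 8.8209 + 0.5929 + 8.8804 + 19.7136) = √38.6967.
cos θ = (u·v)/(|u||v|) = -1.9133/(√68.4758·√38.6967) ≈ -0.0372
Cosine distance = 1 - cos θ ≈ 1 - (-0.0372) = 1.0372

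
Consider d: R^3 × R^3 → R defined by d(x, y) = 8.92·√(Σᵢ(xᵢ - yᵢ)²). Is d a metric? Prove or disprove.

Yes. The L2 (Euclidean) norm induces a metric on R^3, and multiplying a metric by a positive constant 8.92 > 0 preserves all four axioms: non-negativity (8.92·||x-y|| ≥ 0), identity (8.92·||x-y|| = 0 ⟺ ||x-y|| = 0 ⟺ x = y), symmetry (||x-y|| = ||y-x||), and the triangle inequality (8.92·||x-z|| ≤ 8.92·||x-y|| + 8.92·||y-z||). So d is a metric.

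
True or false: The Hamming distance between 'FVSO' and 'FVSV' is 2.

Differing positions: 4. Hamming distance = 1, so the claim that d_H = 2 is false.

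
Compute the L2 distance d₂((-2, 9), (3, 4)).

√(Σ(x_i - y_i)²) = √((-2 - 3)² + (9 - 4)²)
= √((-5)² + 5²) = √(25 + 25) = √50 ≈ 7.0711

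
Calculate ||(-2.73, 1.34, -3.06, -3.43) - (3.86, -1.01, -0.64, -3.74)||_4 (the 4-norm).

(Σ|x_i - y_i|^4)^(1/4) = (|-2.73 - 3.86|^4 + |1.34 - (-1.01)|^4 + |-3.06 - (-0.64)|^4 + |-3.43 - (-3.74)|^4)^(1/4)
= (6.59^4 + 2.35^4 + 2.42^4 + 0.31^4)^(1/4) ≈ (1885.9999 + 30.498 + 34.2974 + 0.0092)^(1/4) = (1950.8045)^(1/4) ≈ 6.6459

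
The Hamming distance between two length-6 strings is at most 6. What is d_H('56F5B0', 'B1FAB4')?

Differing positions: 1, 2, 4, 6. Hamming distance = 4. The maximum possible Hamming distance for length-6 strings is 6, so d_H/6 = 4/6 ≈ 0.6667.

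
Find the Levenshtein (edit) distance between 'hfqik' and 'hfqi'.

Let D[i][j] be the edit distance between the first i characters of 'hfqik' and the first j characters of 'hfqi', with D[i][0] = i, D[0][j] = j, and D[i][j] = D[i-1][j-1] if the characters match, else 1 + min(D[i-1][j], D[i][j-1], D[i-1][j-1]). Filling the table (rows: prefixes of 'hfqik', columns: prefixes of 'hfqi'):
     ε  h  f  q  i
  ε  0  1  2  3  4
  h  1  0  1  2  3
  f  2  1  0  1  2
  q  3  2  1  0  1
  i  4  3  2  1  0
  k  5  4  3  2  1
The bottom-right entry gives D[5][4] = 1, so no sequence of fewer than 1 edit works. Backtracking through the table gives one optimal edit sequence (1 edit):
  hfqik → hfqi (del k @5)
Edit distance = 1.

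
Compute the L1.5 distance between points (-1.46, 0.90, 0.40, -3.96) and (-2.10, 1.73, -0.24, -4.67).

(Σ|x_i - y_i|^1.5)^(1/1.5) = (|-1.46 - (-2.1)|^1.5 + |0.9 - 1.73|^1.5 + |0.4 - (-0.24)|^1.5 + |-3.96 - (-4.67)|^1.5)^(1/1.5)
= (0.64^1.5 + 0.83^1.5 + 0.64^1.5 + 0.71^1.5)^(1/1.5) ≈ (0.512 + 0.7562 + 0.512 + 0.5983)^(1/1.5) = (2.3785)^(1/1.5) ≈ 1.7818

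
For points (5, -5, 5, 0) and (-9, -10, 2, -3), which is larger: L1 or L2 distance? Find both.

L1 = |5 - (-9)| + |-5 - (-10)| + |5 - 2| + |0 - (-3)| = 14 + 5 + 3 + 3 = 25
L2 = √(14² + 5² + 3² + 3²) = √239 ≈ 15.4596
L1 ≥ L2 always (equality iff movement is along one axis); L1 > L2 here.
Ratio L1/L2 = 25/√239 ≈ 1.6171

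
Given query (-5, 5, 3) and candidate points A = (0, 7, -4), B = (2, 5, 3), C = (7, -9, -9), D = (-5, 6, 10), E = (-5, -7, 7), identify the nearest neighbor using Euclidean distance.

Distances: d(A) ≈ 8.8318, d(B) = 7, d(C) = 22, d(D) ≈ 7.0711, d(E) ≈ 12.6491. Nearest: B = (2, 5, 3) with distance 7.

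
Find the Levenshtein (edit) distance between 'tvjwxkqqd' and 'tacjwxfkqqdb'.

Let D[i][j] be the edit distance between the first i characters of 'tvjwxkqqd' and the first j characters of 'tacjwxfkqqdb', with D[i][0] = i, D[0][j] = j, and D[i][j] = D[i-1][j-1] if the characters match, else 1 + min(D[i-1][j], D[i][j-1], D[i-1][j-1]). Filling the table (rows: prefixes of 'tvjwxkqqd', columns: prefixes of 'tacjwxfkqqdb'):
     ε  t  a  c  j  w  x  f  k  q  q  d  b
  ε  0  1  2  3  4  5  6  7  8  9 10 11 12
  t  1  0  1  2  3  4  5  6  7  8  9 10 11
  v  2  1  1  2  3  4  5  6  7  8  9 10 11
  j  3  2  2  2  2  3  4  5  6  7  8  9 10
  w  4  3  3  3  3  2  3  4  5  6  7  8  9
  x  5  4  4  4  4  3  2  3  4  5  6  7  8
  k  6  5  5  5  5  4  3  3  3  4  5  6  7
  q  7  6  6  6  6  5  4  4  4  3  4  5  6
  q  8  7  7  7  7  6  5  5  5  4  3  4  5
  d  9  8  8  8  8  7  6  6  6  5  4  3  4
The bottom-right entry gives D[9][12] = 4, so no sequence of fewer than 4 edits works. Backtracking through the table gives one optimal edit sequence (4 edits):
  tvjwxkqqd → tavjwxkqqd (ins a @2)
  tavjwxkqqd → tacjwxkqqd (sub v→c @3)
  tacjwxkqqd → tacjwxfkqqd (ins f @7)
  tacjwxfkqqd → tacjwxfkqqdb (ins b @12)
Edit distance = 4.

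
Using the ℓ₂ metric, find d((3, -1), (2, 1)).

√(Σ(x_i - y_i)²) = √((3 - 2)² + (-1 - 1)²)
= √(1² + (-2)²) = √(1 + 4) = √5 ≈ 2.2361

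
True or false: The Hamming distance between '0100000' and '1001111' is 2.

Differing positions: 1, 2, 4, 5, 6, 7. Hamming distance = 6, so the claim that d_H = 2 is false.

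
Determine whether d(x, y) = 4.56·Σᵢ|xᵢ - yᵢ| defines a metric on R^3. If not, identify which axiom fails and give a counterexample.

Yes. The L1 (Manhattan) norm induces a metric on R^3, and multiplying a metric by a positive constant 4.56 > 0 preserves all four axioms: non-negativity (4.56·||x-y|| ≥ 0), identity (4.56·||x-y|| = 0 ⟺ ||x-y|| = 0 ⟺ x = y), symmetry (||x-y|| = ||y-x||), and the triangle inequality (4.56·||x-z|| ≤ 4.56·||x-y|| + 4.56·||y-z||). So d is a metric.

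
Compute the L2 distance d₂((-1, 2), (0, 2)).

√(Σ(x_i - y_i)²) = √((-1 - 0)² + (2 - 2)²)
= √((-1)² + 0²) = √(1 + 0) = √1 = 1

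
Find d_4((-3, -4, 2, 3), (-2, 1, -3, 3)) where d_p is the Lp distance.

(Σ|x_i - y_i|^4)^(1/4) = (|-3 - (-2)|^4 + |-4 - 1|^4 + |2 - (-3)|^4 + |3 - 3|^4)^(1/4)
= (1^4 + 5^4 + 5^4 + 0^4)^(1/4) = (1 + 625 + 625 + 0)^(1/4) = (1251)^(1/4) ≈ 5.9472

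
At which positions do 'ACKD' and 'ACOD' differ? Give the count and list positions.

Differing positions: 3. Hamming distance = 1.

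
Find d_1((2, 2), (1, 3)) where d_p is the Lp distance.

Σ|x_i - y_i| = |2 - 1| + |2 - 3| = 1 + 1 = 2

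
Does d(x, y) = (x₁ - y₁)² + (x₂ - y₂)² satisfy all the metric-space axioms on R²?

No. The squared Euclidean distance fails the triangle inequality. Counterexample: x = (0, 0), y = (1, 3), z = (2, 6). d(x,z) = 2² + 6² = 40, but d(x,y) + d(y,z) = (1² + 3²) + (1² + 3²) = 10 + 10 = 20. Since 40 > 20, the triangle inequality is violated. (Note: √d, the ordinary Euclidean distance, IS a metric.)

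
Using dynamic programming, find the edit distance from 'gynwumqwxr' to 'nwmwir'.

Let D[i][j] be the edit distance between the first i characters of 'gynwumqwxr' and the first j characters of 'nwmwir', with D[i][0] = i, D[0][j] = j, and D[i][j] = D[i-1][j-1] if the characters match, else 1 + min(D[i-1][j], D[i][j-1], D[i-1][j-1]). Filling the table (rows: prefixes of 'gynwumqwxr', columns: prefixes of 'nwmwir'):
     ε  n  w  m  w  i  r
  ε  0  1  2  3  4  5  6
  g  1  1  2  3  4  5  6
  y  2  2  2  3  4  5  6
  n  3  2  3  3  4  5  6
  w  4  3  2  3  3  4  5
  u  5  4  3  3  4  4  5
  m  6  5  4  3  4  5  5
  q  7  6  5  4  4  5  6
  w  8  7  6  5  4  5  6
  x  9  8  7  6  5  5  6
  r 10  9  8  7  6  6  5
The bottom-right entry gives D[10][6] = 5, so no sequence of fewer than 5 edits works. Backtracking through the table gives one optimal edit sequence (5 edits):
  gynwumqwxr → ynwumqwxr (del g @1)
  ynwumqwxr → nwumqwxr (del y @1)
  nwumqwxr → nwmqwxr (del u @3)
  nwmqwxr → nwmwxr (del q @4)
  nwmwxr → nwmwir (sub x→i @5)
Edit distance = 5.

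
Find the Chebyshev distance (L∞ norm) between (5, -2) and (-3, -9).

max(|x_i - y_i|) = max(|5 - (-3)|, |-2 - (-9)|) = max(8, 7) = 8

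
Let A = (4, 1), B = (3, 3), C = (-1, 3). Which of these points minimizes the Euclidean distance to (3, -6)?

Distances: d(A) ≈ 7.0711, d(B) = 9, d(C) ≈ 9.8489. Nearest: A = (4, 1) with distance 7.0711.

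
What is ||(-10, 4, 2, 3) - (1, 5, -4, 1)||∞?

max(|x_i - y_i|) = max(|-10 - 1|, |4 - 5|, |2 - (-4)|, |3 - 1|) = max(11, 1, 6, 2) = 11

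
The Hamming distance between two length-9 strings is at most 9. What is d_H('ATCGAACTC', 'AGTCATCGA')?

Differing positions: 2, 3, 4, 6, 8, 9. Hamming distance = 6. The maximum possible Hamming distance for length-9 strings is 9, so d_H/9 = 6/9 ≈ 0.6667.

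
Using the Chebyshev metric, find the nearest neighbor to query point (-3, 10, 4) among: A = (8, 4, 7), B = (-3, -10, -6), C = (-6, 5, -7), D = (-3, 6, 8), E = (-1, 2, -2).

Distances: d(A) = 11, d(B) = 20, d(C) = 11, d(D) = 4, d(E) = 8. Nearest: D = (-3, 6, 8) with distance 4.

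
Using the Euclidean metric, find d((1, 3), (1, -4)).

√(Σ(x_i - y_i)²) = √((1 - 1)² + (3 - (-4))²)
= √(0² + 7²) = √(0 + 49) = √49 = 7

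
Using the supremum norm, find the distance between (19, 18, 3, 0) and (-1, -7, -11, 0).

max(|x_i - y_i|) = max(|19 - (-1)|, |18 - (-7)|, |3 - (-11)|, |0 - 0|) = max(20, 25, 14, 0) = 25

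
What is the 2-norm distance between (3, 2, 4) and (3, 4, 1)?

(Σ|x_i - y_i|^2)^(1/2) = (|3 - 3|^2 + |2 - 4|^2 + |4 - 1|^2)^(1/2)
= (0^2 + 2^2 + 3^2)^(1/2) = (0 + 4 + 9)^(1/2) = (13)^(1/2) ≈ 3.6056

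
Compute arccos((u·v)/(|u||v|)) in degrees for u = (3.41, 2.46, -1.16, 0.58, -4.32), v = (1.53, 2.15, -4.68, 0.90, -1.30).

With u = (3.41, 2.46, -1.16, 0.58, -4.32), v = (1.53, 2.15, -4.68, 0.90, -1.30):
u·v = 3.41·1.53 + 2.46·2.15 + (-1.16)·(-4.68) + 0.58·0.9 + (-4.32)·(-1.3) = 5.2173 + 5.289 + 5.4288 + 0.522 + 5.616 = 22.0731.
|u| = √(3.41² + 2.46² + (-1.16)² + 0.58² + (-4.32)²) = √(11.6281 + 6.0516 + 1.3456 + 0.3364 + 18.6624) = √38.0241, |v| = √(1.53² + 2.15² + (-4.68)² + 0.9² + (-1.3)²) = √(2.3409 + 4.6225 + 21.9024 + 0.81 + 1.69) = √31.3658.
cos θ = (u·v)/(|u||v|) = 22.0731/(√38.0241·√31.3658) ≈ 0.639154
θ = arccos(0.639154) ≈ 50.27°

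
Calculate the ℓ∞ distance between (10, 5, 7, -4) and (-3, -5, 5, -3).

max(|x_i - y_i|) = max(|10 - (-3)|, |5 - (-5)|, |7 - 5|, |-4 - (-3)|) = max(13, 10, 2, 1) = 13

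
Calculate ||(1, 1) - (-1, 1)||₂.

√(Σ(x_i - y_i)²) = √((1 - (-1))² + (1 - 1)²)
= √(2² + 0²) = √(4 + 0) = √4 = 2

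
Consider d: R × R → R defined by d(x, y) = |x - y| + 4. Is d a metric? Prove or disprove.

No. d fails identity of indiscernibles (specifically d(x,x) = 0): d(-5, -5) = |-5 - (-5)| + 4 = 0 + 4 = 4 ≠ 0.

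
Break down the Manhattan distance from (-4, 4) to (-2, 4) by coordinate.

Σ|x_i - y_i| = |-4 - (-2)| + |4 - 4| = 2 + 0 = 2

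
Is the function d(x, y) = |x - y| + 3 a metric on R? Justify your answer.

No. d fails identity of indiscernibles (specifically d(x,x) = 0): d(-6, -6) = |-6 - (-6)| + 3 = 0 + 3 = 3 ≠ 0.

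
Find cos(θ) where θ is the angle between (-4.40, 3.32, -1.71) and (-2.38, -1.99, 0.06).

With u = (-4.40, 3.32, -1.71), v = (-2.38, -1.99, 0.06):
u·v = (-4.4)·(-2.38) + 3.32·(-1.99) + (-1.71)·0.06 = 10.472 + (-6.6068) + (-0.1026) = 3.7626.
|u| = √((-4.4)² + 3.32² + (-1.71)²) = √(19.36 + 11.0224 + 2.9241) = √33.3065, |v| = √((-2.38)² + (-1.99)² + 0.06²) = √(5.6644 + 3.9601 + 0.0036) = √9.6281.
cos θ = (u·v)/(|u||v|) = 3.7626/(√33.3065·√9.6281) ≈ 0.2101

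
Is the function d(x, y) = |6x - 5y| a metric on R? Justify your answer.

No. d fails symmetry: d(1, 5) = |6·1 - 5·5| = |-19| = 19, but d(5, 1) = |6·5 - 5·1| = |25| = 25. Since 19 ≠ 25, d(x,y) ≠ d(y,x) in general.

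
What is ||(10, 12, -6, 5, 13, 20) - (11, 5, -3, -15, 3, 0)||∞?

max(|x_i - y_i|) = max(|10 - 11|, |12 - 5|, |-6 - (-3)|, |5 - (-15)|, |13 - 3|, |20 - 0|) = max(1, 7, 3, 20, 10, 20) = 20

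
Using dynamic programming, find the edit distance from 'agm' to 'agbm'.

Let D[i][j] be the edit distance between the first i characters of 'agm' and the first j characters of 'agbm', with D[i][0] = i, D[0][j] = j, and D[i][j] = D[i-1][j-1] if the characters match, else 1 + min(D[i-1][j], D[i][j-1], D[i-1][j-1]). Filling the table (rows: prefixes of 'agm', columns: prefixes of 'agbm'):
     ε  a  g  b  m
  ε  0  1  2  3  4
  a  1  0  1  2  3
  g  2  1  0  1  2
  m  3  2  1  1  1
The bottom-right entry gives D[3][4] = 1, so no sequence of fewer than 1 edit works. Backtracking through the table gives one optimal edit sequence (1 edit):
  agm → agbm (ins b @3)
Edit distance = 1.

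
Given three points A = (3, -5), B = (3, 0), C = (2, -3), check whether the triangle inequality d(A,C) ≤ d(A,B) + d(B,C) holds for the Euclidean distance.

d(A,B) = √(0² + 5²) = √25 = 5, d(B,C) = √(1² + 3²) = √10 ≈ 3.1623, d(A,C) = √(1² + 2²) = √5 ≈ 2.2361.
d(A,C) ≈ 2.2361 ≤ 5 + 3.1623 = 8.1623. Triangle inequality is satisfied.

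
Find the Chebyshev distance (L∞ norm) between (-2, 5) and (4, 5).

max(|x_i - y_i|) = max(|-2 - 4|, |5 - 5|) = max(6, 0) = 6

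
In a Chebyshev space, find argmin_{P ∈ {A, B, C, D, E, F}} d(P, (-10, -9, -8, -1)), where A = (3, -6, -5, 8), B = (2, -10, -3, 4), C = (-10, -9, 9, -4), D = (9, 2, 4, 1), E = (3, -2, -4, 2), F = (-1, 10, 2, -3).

Distances: d(A) = 13, d(B) = 12, d(C) = 17, d(D) = 19, d(E) = 13, d(F) = 19. Nearest: B = (2, -10, -3, 4) with distance 12.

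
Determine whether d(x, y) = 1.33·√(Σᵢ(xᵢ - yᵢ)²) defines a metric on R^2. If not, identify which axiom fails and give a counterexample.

Yes. The L2 (Euclidean) norm induces a metric on R^2, and multiplying a metric by a positive constant 1.33 > 0 preserves all four axioms: non-negativity (1.33·||x-y|| ≥ 0), identity (1.33·||x-y|| = 0 ⟺ ||x-y|| = 0 ⟺ x = y), symmetry (||x-y|| = ||y-x||), and the triangle inequality (1.33·||x-z|| ≤ 1.33·||x-y|| + 1.33·||y-z||). So d is a metric.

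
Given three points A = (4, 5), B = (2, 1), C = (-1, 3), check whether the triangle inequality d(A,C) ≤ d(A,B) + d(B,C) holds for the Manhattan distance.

d(A,B) = 2 + 4 = 6, d(B,C) = 3 + 2 = 5, d(A,C) = 5 + 2 = 7.
d(A,C) = 7 ≤ 6 + 5 = 11. Triangle inequality is satisfied.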